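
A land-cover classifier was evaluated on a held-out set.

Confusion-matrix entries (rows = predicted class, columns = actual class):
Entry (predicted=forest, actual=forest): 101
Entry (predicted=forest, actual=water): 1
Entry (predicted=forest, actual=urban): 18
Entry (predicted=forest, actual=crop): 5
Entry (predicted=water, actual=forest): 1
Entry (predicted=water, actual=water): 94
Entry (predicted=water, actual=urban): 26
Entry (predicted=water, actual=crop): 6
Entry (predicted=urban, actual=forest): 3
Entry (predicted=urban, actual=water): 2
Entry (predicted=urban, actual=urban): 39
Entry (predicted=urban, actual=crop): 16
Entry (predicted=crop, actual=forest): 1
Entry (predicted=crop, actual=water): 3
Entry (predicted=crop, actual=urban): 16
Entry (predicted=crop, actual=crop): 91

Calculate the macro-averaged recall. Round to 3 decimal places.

0.764

Per-class recall (TP/(TP+FN)):
  forest: TP=101, FN=1+3+1=5 → 101/106 = 0.9528
  water: TP=94, FN=1+2+3=6 → 94/100 = 0.9400
  urban: TP=39, FN=18+26+16=60 → 39/99 = 0.3939
  crop: TP=91, FN=5+6+16=27 → 91/118 = 0.7712
Macro-recall = mean = (0.9528 + 0.9400 + 0.3939 + 0.7712) / 4 = 0.764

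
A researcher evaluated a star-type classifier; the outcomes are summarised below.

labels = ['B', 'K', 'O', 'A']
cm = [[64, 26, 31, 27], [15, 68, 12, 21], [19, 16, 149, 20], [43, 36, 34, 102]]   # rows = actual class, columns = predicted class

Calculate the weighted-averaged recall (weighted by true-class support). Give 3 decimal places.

0.561

Per-class recall (TP/(TP+FN)):
  B: TP=64, FN=26+31+27=84 → 64/148 = 0.4324
  K: TP=68, FN=15+12+21=48 → 68/116 = 0.5862
  O: TP=149, FN=19+16+20=55 → 149/204 = 0.7304
  A: TP=102, FN=43+36+34=113 → 102/215 = 0.4744
Weighted-recall = Σ (supportᵢ/N)·recallᵢ with N=683: (148/683)·0.4324 + (116/683)·0.5862 + (204/683)·0.7304 + (215/683)·0.4744 = 0.561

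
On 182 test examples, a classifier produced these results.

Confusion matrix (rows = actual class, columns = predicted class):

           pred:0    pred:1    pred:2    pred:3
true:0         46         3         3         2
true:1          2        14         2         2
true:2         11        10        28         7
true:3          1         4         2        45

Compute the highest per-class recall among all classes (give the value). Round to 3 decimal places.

0.865

Per-class recall (TP/(TP+FN)):
  0: TP=46, FN=3+3+2=8 → 46/54 = 0.8519
  1: TP=14, FN=2+2+2=6 → 14/20 = 0.7000
  2: TP=28, FN=11+10+7=28 → 28/56 = 0.5000
  3: TP=45, FN=1+4+2=7 → 45/52 = 0.8654
Highest is class '3' with recall = 0.865.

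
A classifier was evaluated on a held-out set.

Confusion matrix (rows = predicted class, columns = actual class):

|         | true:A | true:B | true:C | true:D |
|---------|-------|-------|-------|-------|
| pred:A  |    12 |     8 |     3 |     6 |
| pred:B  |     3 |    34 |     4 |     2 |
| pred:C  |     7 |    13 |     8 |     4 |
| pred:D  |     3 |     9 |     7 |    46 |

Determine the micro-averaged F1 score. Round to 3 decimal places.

0.592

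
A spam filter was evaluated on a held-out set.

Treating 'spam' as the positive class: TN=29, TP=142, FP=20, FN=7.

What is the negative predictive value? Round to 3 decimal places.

NPV = TN/(TN+FN) = 29/(29+7) = 0.806

0.806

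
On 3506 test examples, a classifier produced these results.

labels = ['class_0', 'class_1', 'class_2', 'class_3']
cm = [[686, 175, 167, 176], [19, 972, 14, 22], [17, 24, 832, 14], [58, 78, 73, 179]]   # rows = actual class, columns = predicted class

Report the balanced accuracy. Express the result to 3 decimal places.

Balanced accuracy = mean of per-class recall.
  class_0: recall = 686/1204 = 0.5698
  class_1: recall = 972/1027 = 0.9464
  class_2: recall = 832/887 = 0.9380
  class_3: recall = 179/388 = 0.4613
Mean = (0.5698 + 0.9464 + 0.9380 + 0.4613) / 4 = 0.729

0.729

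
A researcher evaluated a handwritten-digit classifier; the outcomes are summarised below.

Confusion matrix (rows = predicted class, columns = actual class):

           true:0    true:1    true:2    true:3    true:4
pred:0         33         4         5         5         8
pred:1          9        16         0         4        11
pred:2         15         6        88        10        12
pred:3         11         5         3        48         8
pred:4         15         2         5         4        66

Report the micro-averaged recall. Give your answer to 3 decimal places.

0.639

Micro-averaging pools counts across classes: ΣTP=251, ΣFP=142, ΣFN=142.
Micro-recall = TP/(TP+FN) on pooled counts = 0.639 (equals overall accuracy in single-label multiclass).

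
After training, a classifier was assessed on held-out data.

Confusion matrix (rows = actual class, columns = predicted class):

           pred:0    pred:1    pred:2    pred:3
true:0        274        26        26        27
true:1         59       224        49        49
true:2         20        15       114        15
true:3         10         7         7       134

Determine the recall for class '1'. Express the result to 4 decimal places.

0.5879

Take TP from the diagonal, FP from the rest of the '1' prediction marginal, FN from the rest of the '1' actual marginal.
recall = TP/(TP+FN).
1: TP=224, FN=59+49+49=157 → 224/381 = 0.58793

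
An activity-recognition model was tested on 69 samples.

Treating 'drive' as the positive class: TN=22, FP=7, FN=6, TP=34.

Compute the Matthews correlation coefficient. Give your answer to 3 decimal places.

MCC = (TP·TN − FP·FN) / √((TP+FP)(TP+FN)(TN+FP)(TN+FN))
Numerator = 34·22 − 7·6 = 706
Denominator = √(41·40·29·28) = √1331680 = 1153.9844
MCC = 706 / 1153.9844 = 0.612

0.612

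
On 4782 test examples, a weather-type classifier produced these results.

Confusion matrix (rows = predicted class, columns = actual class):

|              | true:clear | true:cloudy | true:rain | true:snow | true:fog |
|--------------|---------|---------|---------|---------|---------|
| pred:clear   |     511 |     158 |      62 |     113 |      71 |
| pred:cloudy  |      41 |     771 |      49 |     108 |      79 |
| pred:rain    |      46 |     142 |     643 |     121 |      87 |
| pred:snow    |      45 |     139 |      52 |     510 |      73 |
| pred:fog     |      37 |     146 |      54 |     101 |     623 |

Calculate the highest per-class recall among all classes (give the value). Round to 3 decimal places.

Per-class recall (TP/(TP+FN)):
  clear: TP=511, FN=41+46+45+37=169 → 511/680 = 0.7515
  cloudy: TP=771, FN=158+142+139+146=585 → 771/1356 = 0.5686
  rain: TP=643, FN=62+49+52+54=217 → 643/860 = 0.7477
  snow: TP=510, FN=113+108+121+101=443 → 510/953 = 0.5352
  fog: TP=623, FN=71+79+87+73=310 → 623/933 = 0.6677
Highest is class 'clear' with recall = 0.751.

0.751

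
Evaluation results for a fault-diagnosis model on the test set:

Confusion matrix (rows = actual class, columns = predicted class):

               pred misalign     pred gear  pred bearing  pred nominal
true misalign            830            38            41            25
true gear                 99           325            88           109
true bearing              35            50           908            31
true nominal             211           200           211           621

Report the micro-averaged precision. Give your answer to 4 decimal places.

0.7023

Micro-averaging pools counts across classes: ΣTP=2684, ΣFP=1138, ΣFN=1138.
Micro-precision = TP/(TP+FP) on pooled counts = 0.7023 (equals overall accuracy in single-label multiclass).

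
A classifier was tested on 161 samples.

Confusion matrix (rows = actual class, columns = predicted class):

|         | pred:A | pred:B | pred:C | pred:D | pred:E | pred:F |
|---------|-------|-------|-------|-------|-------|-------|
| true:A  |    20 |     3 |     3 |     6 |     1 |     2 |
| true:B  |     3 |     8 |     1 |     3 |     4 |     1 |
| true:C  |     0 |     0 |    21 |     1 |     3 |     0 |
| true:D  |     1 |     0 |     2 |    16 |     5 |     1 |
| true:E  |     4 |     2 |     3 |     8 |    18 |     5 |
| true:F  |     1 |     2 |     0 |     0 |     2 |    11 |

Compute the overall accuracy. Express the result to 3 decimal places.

Accuracy = trace / total = (20+8+21+16+18+11=94) / 161 = 94/161 = 0.584

0.584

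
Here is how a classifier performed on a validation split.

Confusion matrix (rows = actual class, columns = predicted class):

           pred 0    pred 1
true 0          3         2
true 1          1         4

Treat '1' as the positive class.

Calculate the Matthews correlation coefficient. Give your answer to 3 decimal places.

0.408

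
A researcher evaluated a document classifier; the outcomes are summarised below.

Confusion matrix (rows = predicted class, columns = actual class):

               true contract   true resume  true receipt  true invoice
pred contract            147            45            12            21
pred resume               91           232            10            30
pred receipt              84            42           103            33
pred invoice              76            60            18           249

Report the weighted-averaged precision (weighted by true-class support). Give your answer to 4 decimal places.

0.6099

Per-class precision (TP/(TP+FP)):
  contract: TP=147, FP=45+12+21=78 → 147/225 = 0.65333
  resume: TP=232, FP=91+10+30=131 → 232/363 = 0.63912
  receipt: TP=103, FP=84+42+33=159 → 103/262 = 0.39313
  invoice: TP=249, FP=76+60+18=154 → 249/403 = 0.61787
Weighted-precision = Σ (supportᵢ/N)·precisionᵢ with N=1253: (398/1253)·0.65333 + (379/1253)·0.63912 + (143/1253)·0.39313 + (333/1253)·0.61787 = 0.6099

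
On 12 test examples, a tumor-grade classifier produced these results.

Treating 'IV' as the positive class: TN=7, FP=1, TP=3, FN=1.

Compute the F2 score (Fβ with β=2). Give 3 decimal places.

Fβ = (1+β²)·TP / ((1+β²)·TP + β²·FN + FP), with β²=4
= 5·3 / (5·3 + 4·1 + 1) = 0.750

0.750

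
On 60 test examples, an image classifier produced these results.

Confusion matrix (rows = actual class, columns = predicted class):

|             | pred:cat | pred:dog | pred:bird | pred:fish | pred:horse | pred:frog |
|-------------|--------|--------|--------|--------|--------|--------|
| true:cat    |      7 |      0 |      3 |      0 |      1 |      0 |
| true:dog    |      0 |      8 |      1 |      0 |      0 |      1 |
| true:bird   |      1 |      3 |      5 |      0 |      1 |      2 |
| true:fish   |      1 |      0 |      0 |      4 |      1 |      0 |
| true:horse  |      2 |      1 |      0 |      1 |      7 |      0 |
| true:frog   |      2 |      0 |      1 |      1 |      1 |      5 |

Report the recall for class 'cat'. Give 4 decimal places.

0.6364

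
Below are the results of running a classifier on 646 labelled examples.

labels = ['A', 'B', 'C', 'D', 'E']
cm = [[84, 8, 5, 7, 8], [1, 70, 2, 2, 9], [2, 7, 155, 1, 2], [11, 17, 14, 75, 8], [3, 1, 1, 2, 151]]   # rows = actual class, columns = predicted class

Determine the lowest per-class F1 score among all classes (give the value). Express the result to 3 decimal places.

0.708

Per-class F1 score (2·TP/(2·TP+FP+FN)):
  A: TP=84, FP=1+2+11+3=17, FN=8+5+7+8=28 → 168/213 = 0.7887
  B: TP=70, FP=8+7+17+1=33, FN=1+2+2+9=14 → 140/187 = 0.7487
  C: TP=155, FP=5+2+14+1=22, FN=2+7+1+2=12 → 310/344 = 0.9012
  D: TP=75, FP=7+2+1+2=12, FN=11+17+14+8=50 → 150/212 = 0.7075
  E: TP=151, FP=8+9+2+8=27, FN=3+1+1+2=7 → 302/336 = 0.8988
Lowest is class 'D' with F1 score = 0.708.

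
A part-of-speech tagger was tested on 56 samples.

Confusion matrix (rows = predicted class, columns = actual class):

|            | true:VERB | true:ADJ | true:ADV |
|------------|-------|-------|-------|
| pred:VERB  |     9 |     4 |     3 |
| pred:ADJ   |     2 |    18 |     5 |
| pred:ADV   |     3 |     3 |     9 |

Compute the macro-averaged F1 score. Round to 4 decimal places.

Per-class F1 score (2·TP/(2·TP+FP+FN)):
  VERB: TP=9, FP=4+3=7, FN=2+3=5 → 18/30 = 0.60000
  ADJ: TP=18, FP=2+5=7, FN=4+3=7 → 36/50 = 0.72000
  ADV: TP=9, FP=3+3=6, FN=3+5=8 → 18/32 = 0.56250
Macro-F1 score = mean = (0.60000 + 0.72000 + 0.56250) / 3 = 0.6275

0.6275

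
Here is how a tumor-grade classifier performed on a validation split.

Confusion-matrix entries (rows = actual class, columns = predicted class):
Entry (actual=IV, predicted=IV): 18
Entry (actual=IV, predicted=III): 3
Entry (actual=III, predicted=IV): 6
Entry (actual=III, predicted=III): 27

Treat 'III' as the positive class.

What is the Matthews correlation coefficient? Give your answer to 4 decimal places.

MCC = (TP·TN − FP·FN) / √((TP+FP)(TP+FN)(TN+FP)(TN+FN))
Numerator = 27·18 − 3·6 = 468
Denominator = √(30·33·21·24) = √498960 = 706.3710
MCC = 468 / 706.3710 = 0.6625

0.6625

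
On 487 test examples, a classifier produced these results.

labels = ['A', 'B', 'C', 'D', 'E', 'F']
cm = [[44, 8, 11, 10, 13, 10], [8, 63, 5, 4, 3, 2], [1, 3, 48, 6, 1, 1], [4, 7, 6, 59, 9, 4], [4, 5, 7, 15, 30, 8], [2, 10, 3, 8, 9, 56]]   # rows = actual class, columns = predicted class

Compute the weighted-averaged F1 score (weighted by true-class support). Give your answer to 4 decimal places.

0.6112

Per-class F1 score (2·TP/(2·TP+FP+FN)):
  A: TP=44, FP=8+1+4+4+2=19, FN=8+11+10+13+10=52 → 88/159 = 0.55346
  B: TP=63, FP=8+3+7+5+10=33, FN=8+5+4+3+2=22 → 126/181 = 0.69613
  C: TP=48, FP=11+5+6+7+3=32, FN=1+3+6+1+1=12 → 96/140 = 0.68571
  D: TP=59, FP=10+4+6+15+8=43, FN=4+7+6+9+4=30 → 118/191 = 0.61780
  E: TP=30, FP=13+3+1+9+9=35, FN=4+5+7+15+8=39 → 60/134 = 0.44776
  F: TP=56, FP=10+2+1+4+8=25, FN=2+10+3+8+9=32 → 112/169 = 0.66272
Weighted-F1 score = Σ (supportᵢ/N)·F1 scoreᵢ with N=487: (96/487)·0.55346 + (85/487)·0.69613 + (60/487)·0.68571 + (89/487)·0.61780 + (69/487)·0.44776 + (88/487)·0.66272 = 0.6112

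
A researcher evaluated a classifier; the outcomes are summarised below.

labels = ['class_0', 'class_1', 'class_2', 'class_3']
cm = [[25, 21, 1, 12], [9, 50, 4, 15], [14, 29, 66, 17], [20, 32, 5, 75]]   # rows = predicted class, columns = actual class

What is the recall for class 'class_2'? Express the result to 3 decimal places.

0.868

Treat 'class_2' as positive and all other classes as negative.
recall = TP/(TP+FN).
class_2: TP=66, FN=1+4+5=10 → 66/76 = 0.8684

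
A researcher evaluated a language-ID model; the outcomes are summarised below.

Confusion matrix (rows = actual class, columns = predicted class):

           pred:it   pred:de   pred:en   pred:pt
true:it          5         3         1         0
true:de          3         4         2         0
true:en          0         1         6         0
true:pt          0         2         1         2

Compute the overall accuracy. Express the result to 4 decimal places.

Accuracy = trace / total = (5+4+6+2=17) / 30 = 17/30 = 0.5667

0.5667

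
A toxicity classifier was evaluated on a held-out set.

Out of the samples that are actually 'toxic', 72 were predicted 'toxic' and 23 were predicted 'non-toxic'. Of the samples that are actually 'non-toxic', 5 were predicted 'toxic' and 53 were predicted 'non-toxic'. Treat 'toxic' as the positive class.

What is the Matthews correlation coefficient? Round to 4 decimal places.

0.6518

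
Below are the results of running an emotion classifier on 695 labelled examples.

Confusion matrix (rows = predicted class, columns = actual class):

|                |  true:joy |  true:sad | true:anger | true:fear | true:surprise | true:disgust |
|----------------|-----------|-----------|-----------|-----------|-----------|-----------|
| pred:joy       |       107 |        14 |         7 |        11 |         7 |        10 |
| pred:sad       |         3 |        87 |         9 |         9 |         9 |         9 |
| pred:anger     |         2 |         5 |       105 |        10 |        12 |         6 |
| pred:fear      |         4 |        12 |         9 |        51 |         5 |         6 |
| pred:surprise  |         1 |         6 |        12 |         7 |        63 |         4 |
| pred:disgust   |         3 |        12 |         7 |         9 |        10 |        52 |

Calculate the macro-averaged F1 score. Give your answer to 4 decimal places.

Per-class F1 score (2·TP/(2·TP+FP+FN)):
  joy: TP=107, FP=14+7+11+7+10=49, FN=3+2+4+1+3=13 → 214/276 = 0.77536
  sad: TP=87, FP=3+9+9+9+9=39, FN=14+5+12+6+12=49 → 174/262 = 0.66412
  anger: TP=105, FP=2+5+10+12+6=35, FN=7+9+9+12+7=44 → 210/289 = 0.72664
  fear: TP=51, FP=4+12+9+5+6=36, FN=11+9+10+7+9=46 → 102/184 = 0.55435
  surprise: TP=63, FP=1+6+12+7+4=30, FN=7+9+12+5+10=43 → 126/199 = 0.63317
  disgust: TP=52, FP=3+12+7+9+10=41, FN=10+9+6+6+4=35 → 104/180 = 0.57778
Macro-F1 score = mean = (0.77536 + 0.66412 + 0.72664 + 0.55435 + 0.63317 + 0.57778) / 6 = 0.6552

0.6552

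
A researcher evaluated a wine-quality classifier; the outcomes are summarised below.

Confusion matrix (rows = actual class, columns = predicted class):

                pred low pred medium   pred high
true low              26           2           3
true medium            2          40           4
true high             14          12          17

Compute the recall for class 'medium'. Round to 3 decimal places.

0.870

Take TP from the diagonal, FP from the rest of the 'medium' prediction marginal, FN from the rest of the 'medium' actual marginal.
recall = TP/(TP+FN).
medium: TP=40, FN=2+4=6 → 40/46 = 0.8696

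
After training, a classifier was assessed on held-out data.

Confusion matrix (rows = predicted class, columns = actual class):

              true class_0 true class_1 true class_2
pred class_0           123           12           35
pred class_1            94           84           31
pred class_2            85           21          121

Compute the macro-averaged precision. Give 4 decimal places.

0.5528

Per-class precision (TP/(TP+FP)):
  class_0: TP=123, FP=12+35=47 → 123/170 = 0.72353
  class_1: TP=84, FP=94+31=125 → 84/209 = 0.40191
  class_2: TP=121, FP=85+21=106 → 121/227 = 0.53304
Macro-precision = mean = (0.72353 + 0.40191 + 0.53304) / 3 = 0.5528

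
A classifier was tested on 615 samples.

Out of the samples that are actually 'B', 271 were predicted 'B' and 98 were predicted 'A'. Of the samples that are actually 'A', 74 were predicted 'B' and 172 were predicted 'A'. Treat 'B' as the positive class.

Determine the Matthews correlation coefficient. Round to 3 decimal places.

0.428

MCC = (TP·TN − FP·FN) / √((TP+FP)(TP+FN)(TN+FP)(TN+FN))
Numerator = 271·172 − 74·98 = 39360
Denominator = √(345·369·246·270) = √8455598100 = 91954.3262
MCC = 39360 / 91954.3262 = 0.428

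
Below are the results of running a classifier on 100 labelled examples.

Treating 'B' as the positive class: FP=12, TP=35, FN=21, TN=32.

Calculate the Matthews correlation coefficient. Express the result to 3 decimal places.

0.350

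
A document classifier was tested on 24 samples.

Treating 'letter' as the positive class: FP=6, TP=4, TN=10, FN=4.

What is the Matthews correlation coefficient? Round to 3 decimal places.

MCC = (TP·TN − FP·FN) / √((TP+FP)(TP+FN)(TN+FP)(TN+FN))
Numerator = 4·10 − 6·4 = 16
Denominator = √(10·8·16·14) = √17920 = 133.8656
MCC = 16 / 133.8656 = 0.120

0.120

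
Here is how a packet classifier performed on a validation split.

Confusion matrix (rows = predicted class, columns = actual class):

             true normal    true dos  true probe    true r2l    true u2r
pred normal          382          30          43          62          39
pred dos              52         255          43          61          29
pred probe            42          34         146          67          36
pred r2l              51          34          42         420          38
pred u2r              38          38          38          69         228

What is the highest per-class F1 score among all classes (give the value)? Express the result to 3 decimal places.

Per-class F1 score (2·TP/(2·TP+FP+FN)):
  normal: TP=382, FP=30+43+62+39=174, FN=52+42+51+38=183 → 764/1121 = 0.6815
  dos: TP=255, FP=52+43+61+29=185, FN=30+34+34+38=136 → 510/831 = 0.6137
  probe: TP=146, FP=42+34+67+36=179, FN=43+43+42+38=166 → 292/637 = 0.4584
  r2l: TP=420, FP=51+34+42+38=165, FN=62+61+67+69=259 → 840/1264 = 0.6646
  u2r: TP=228, FP=38+38+38+69=183, FN=39+29+36+38=142 → 456/781 = 0.5839
Highest is class 'normal' with F1 score = 0.682.

0.682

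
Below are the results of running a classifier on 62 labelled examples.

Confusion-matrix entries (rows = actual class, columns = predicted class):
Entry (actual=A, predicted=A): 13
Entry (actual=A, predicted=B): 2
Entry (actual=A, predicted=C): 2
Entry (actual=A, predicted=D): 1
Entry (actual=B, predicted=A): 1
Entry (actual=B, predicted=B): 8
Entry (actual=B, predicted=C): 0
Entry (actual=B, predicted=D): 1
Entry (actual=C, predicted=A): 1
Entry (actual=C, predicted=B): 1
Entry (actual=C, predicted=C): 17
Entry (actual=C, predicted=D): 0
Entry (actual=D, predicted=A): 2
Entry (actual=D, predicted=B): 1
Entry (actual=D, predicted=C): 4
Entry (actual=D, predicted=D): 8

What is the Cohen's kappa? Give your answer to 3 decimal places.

0.650

Observed agreement pₒ = trace/N = 46/62 = 0.7419
Expected agreement pₑ = Σ (rowᵢ·colᵢ)/N² = (18·17 + 10·12 + 19·23 + 15·10)/62² = 0.2635
κ = (pₒ − pₑ)/(1 − pₑ) = (0.7419 − 0.2635)/(1 − 0.2635) = 0.650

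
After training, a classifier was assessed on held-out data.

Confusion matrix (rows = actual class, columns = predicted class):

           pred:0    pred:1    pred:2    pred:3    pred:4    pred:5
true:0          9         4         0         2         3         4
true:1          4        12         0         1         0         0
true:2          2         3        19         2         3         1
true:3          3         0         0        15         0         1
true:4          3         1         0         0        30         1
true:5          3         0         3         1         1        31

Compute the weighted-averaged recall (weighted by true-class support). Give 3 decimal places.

0.716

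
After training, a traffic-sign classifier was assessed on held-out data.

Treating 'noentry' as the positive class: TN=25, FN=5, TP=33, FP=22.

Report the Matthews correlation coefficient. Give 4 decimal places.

0.4165

MCC = (TP·TN − FP·FN) / √((TP+FP)(TP+FN)(TN+FP)(TN+FN))
Numerator = 33·25 − 22·5 = 715
Denominator = √(55·38·47·30) = √2946900 = 1716.6537
MCC = 715 / 1716.6537 = 0.4165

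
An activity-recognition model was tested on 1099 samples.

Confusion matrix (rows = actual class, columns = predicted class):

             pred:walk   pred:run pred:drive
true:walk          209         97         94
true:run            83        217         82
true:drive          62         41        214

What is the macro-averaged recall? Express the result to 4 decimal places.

0.5885

Per-class recall (TP/(TP+FN)):
  walk: TP=209, FN=97+94=191 → 209/400 = 0.52250
  run: TP=217, FN=83+82=165 → 217/382 = 0.56806
  drive: TP=214, FN=62+41=103 → 214/317 = 0.67508
Macro-recall = mean = (0.52250 + 0.56806 + 0.67508) / 3 = 0.5885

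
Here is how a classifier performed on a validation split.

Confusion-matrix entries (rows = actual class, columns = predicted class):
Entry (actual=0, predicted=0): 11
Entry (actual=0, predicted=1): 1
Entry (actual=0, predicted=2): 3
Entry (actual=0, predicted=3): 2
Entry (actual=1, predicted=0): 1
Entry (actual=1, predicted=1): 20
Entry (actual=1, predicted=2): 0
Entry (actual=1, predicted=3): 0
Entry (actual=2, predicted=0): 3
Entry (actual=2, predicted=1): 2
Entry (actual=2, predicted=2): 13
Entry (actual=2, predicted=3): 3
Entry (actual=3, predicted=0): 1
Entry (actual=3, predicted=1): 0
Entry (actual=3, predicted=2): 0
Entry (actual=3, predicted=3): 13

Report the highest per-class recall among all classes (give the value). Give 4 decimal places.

Per-class recall (TP/(TP+FN)):
  0: TP=11, FN=1+3+2=6 → 11/17 = 0.64706
  1: TP=20, FN=1+0+0=1 → 20/21 = 0.95238
  2: TP=13, FN=3+2+3=8 → 13/21 = 0.61905
  3: TP=13, FN=1+0+0=1 → 13/14 = 0.92857
Highest is class '1' with recall = 0.9524.

0.9524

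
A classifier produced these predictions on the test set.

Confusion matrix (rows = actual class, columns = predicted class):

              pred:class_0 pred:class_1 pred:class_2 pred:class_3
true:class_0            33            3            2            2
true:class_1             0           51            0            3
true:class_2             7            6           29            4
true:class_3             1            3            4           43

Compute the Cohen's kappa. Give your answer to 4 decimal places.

0.7540

Observed agreement pₒ = trace/N = 156/191 = 0.81675
Expected agreement pₑ = Σ (rowᵢ·colᵢ)/N² = (40·41 + 54·63 + 46·35 + 51·52)/191² = 0.25504
κ = (pₒ − pₑ)/(1 − pₑ) = (0.81675 − 0.25504)/(1 − 0.25504) = 0.7540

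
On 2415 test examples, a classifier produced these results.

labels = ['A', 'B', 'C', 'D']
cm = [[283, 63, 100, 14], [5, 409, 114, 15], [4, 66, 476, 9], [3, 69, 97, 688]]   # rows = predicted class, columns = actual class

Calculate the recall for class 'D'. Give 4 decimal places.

recall = TP/(TP+FN).
D: TP=688, FN=14+15+9=38 → 688/726 = 0.94766

0.9477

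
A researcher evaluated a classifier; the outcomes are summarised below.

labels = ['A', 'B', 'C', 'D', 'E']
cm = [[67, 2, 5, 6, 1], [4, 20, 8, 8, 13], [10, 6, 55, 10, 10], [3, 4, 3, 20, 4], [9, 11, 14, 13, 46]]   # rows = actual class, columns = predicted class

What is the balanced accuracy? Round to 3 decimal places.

Balanced accuracy = mean of per-class recall.
  A: recall = 67/81 = 0.8272
  B: recall = 20/53 = 0.3774
  C: recall = 55/91 = 0.6044
  D: recall = 20/34 = 0.5882
  E: recall = 46/93 = 0.4946
Mean = (0.8272 + 0.3774 + 0.6044 + 0.5882 + 0.4946) / 5 = 0.578

0.578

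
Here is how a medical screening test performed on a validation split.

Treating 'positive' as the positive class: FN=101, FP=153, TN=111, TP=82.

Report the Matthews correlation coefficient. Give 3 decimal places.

MCC = (TP·TN − FP·FN) / √((TP+FP)(TP+FN)(TN+FP)(TN+FN))
Numerator = 82·111 − 153·101 = -6351
Denominator = √(235·183·264·212) = √2406903840 = 49060.2063
MCC = -6351 / 49060.2063 = -0.129

-0.129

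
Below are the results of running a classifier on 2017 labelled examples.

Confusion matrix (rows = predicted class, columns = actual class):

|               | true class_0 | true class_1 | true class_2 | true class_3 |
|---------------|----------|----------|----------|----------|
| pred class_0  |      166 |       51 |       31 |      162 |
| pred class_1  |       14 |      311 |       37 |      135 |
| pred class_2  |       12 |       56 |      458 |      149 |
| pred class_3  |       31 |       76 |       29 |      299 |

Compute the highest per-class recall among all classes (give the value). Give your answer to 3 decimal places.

Per-class recall (TP/(TP+FN)):
  class_0: TP=166, FN=14+12+31=57 → 166/223 = 0.7444
  class_1: TP=311, FN=51+56+76=183 → 311/494 = 0.6296
  class_2: TP=458, FN=31+37+29=97 → 458/555 = 0.8252
  class_3: TP=299, FN=162+135+149=446 → 299/745 = 0.4013
Highest is class 'class_2' with recall = 0.825.

0.825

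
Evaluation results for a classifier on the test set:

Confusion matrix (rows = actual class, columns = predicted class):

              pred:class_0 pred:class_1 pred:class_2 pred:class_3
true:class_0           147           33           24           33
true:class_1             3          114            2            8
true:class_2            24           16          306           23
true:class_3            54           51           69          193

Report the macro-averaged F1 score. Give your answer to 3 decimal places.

0.679

Per-class F1 score (2·TP/(2·TP+FP+FN)):
  class_0: TP=147, FP=3+24+54=81, FN=33+24+33=90 → 294/465 = 0.6323
  class_1: TP=114, FP=33+16+51=100, FN=3+2+8=13 → 228/341 = 0.6686
  class_2: TP=306, FP=24+2+69=95, FN=24+16+23=63 → 612/770 = 0.7948
  class_3: TP=193, FP=33+8+23=64, FN=54+51+69=174 → 386/624 = 0.6186
Macro-F1 score = mean = (0.6323 + 0.6686 + 0.7948 + 0.6186) / 4 = 0.679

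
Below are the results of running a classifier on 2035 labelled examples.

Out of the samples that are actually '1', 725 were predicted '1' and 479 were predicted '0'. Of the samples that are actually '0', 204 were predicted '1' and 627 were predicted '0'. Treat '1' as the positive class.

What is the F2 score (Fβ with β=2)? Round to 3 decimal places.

0.631

Fβ = (1+β²)·TP / ((1+β²)·TP + β²·FN + FP), with β²=4
= 5·725 / (5·725 + 4·479 + 204) = 0.631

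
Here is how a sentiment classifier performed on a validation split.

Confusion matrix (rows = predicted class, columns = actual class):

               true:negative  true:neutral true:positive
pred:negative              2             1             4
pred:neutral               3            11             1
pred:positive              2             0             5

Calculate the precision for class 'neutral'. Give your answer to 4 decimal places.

One-vs-rest for 'neutral': TP = diagonal; FP = other classes predicted 'neutral'; FN = 'neutral' predicted as other.
precision = TP/(TP+FP).
neutral: TP=11, FP=3+1=4 → 11/15 = 0.73333

0.7333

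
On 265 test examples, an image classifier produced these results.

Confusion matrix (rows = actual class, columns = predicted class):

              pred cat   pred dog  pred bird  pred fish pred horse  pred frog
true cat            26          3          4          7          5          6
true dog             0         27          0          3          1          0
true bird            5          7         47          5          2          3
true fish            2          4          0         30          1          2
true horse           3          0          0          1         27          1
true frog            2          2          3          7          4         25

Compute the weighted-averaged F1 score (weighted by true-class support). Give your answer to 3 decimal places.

0.685

Per-class F1 score (2·TP/(2·TP+FP+FN)):
  cat: TP=26, FP=0+5+2+3+2=12, FN=3+4+7+5+6=25 → 52/89 = 0.5843
  dog: TP=27, FP=3+7+4+0+2=16, FN=0+0+3+1+0=4 → 54/74 = 0.7297
  bird: TP=47, FP=4+0+0+0+3=7, FN=5+7+5+2+3=22 → 94/123 = 0.7642
  fish: TP=30, FP=7+3+5+1+7=23, FN=2+4+0+1+2=9 → 60/92 = 0.6522
  horse: TP=27, FP=5+1+2+1+4=13, FN=3+0+0+1+1=5 → 54/72 = 0.7500
  frog: TP=25, FP=6+0+3+2+1=12, FN=2+2+3+7+4=18 → 50/80 = 0.6250
Weighted-F1 score = Σ (supportᵢ/N)·F1 scoreᵢ with N=265: (51/265)·0.5843 + (31/265)·0.7297 + (69/265)·0.7642 + (39/265)·0.6522 + (32/265)·0.7500 + (43/265)·0.6250 = 0.685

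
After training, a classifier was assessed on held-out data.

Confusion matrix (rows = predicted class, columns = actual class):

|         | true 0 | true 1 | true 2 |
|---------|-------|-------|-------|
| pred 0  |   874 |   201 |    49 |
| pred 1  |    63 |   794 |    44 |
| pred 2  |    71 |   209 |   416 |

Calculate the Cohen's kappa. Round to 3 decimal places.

0.641

Observed agreement pₒ = trace/N = 2084/2721 = 0.7659
Expected agreement pₑ = Σ (rowᵢ·colᵢ)/N² = (1008·1124 + 1204·901 + 509·696)/2721² = 0.3474
κ = (pₒ − pₑ)/(1 − pₑ) = (0.7659 − 0.3474)/(1 − 0.3474) = 0.641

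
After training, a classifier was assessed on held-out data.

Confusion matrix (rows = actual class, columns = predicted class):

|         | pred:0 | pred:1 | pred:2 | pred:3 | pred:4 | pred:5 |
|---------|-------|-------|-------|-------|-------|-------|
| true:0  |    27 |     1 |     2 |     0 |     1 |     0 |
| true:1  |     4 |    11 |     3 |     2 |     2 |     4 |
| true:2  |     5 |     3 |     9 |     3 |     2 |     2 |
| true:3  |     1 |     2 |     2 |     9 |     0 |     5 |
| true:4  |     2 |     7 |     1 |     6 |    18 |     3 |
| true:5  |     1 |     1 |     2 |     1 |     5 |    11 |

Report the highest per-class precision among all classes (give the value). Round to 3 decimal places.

0.675

Per-class precision (TP/(TP+FP)):
  0: TP=27, FP=4+5+1+2+1=13 → 27/40 = 0.6750
  1: TP=11, FP=1+3+2+7+1=14 → 11/25 = 0.4400
  2: TP=9, FP=2+3+2+1+2=10 → 9/19 = 0.4737
  3: TP=9, FP=0+2+3+6+1=12 → 9/21 = 0.4286
  4: TP=18, FP=1+2+2+0+5=10 → 18/28 = 0.6429
  5: TP=11, FP=0+4+2+5+3=14 → 11/25 = 0.4400
Highest is class '0' with precision = 0.675.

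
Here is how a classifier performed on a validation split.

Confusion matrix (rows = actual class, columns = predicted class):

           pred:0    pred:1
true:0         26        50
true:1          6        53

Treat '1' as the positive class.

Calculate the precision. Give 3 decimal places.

0.515

Precision = TP/(TP+FP) = 53/(53+50) = 53/103 = 0.515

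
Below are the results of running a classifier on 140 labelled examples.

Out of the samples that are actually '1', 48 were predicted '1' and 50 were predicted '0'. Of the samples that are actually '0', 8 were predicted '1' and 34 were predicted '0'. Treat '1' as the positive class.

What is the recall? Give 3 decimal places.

Recall = TP/(TP+FN) = 48/(48+50) = 48/98 = 0.490

0.490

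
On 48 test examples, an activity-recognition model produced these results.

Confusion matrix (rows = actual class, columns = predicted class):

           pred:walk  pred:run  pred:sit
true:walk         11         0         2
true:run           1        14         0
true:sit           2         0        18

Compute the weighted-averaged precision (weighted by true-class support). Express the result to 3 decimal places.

Per-class precision (TP/(TP+FP)):
  walk: TP=11, FP=1+2=3 → 11/14 = 0.7857
  run: TP=14, FP=0+0=0 → 14/14 = 1.0000
  sit: TP=18, FP=2+0=2 → 18/20 = 0.9000
Weighted-precision = Σ (supportᵢ/N)·precisionᵢ with N=48: (13/48)·0.7857 + (15/48)·1.0000 + (20/48)·0.9000 = 0.900

0.900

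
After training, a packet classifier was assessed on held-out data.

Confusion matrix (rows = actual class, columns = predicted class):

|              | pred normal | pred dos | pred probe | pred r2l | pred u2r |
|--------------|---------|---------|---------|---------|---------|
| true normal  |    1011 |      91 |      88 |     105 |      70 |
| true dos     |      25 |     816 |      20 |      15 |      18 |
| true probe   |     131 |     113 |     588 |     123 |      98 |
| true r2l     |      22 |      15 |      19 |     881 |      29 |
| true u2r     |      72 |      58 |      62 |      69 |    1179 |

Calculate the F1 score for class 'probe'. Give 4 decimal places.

0.6426

Take TP from the diagonal, FP from the rest of the 'probe' prediction marginal, FN from the rest of the 'probe' actual marginal.
F1 score = 2·TP/(2·TP+FP+FN).
probe: TP=588, FP=88+20+19+62=189, FN=131+113+123+98=465 → 1176/1830 = 0.64262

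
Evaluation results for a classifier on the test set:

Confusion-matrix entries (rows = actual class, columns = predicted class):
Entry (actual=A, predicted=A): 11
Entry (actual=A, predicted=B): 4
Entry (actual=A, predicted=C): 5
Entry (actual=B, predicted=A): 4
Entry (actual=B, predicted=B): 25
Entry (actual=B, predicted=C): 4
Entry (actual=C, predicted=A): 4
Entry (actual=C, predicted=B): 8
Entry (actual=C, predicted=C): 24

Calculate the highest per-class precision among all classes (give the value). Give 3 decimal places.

0.727

Per-class precision (TP/(TP+FP)):
  A: TP=11, FP=4+4=8 → 11/19 = 0.5789
  B: TP=25, FP=4+8=12 → 25/37 = 0.6757
  C: TP=24, FP=5+4=9 → 24/33 = 0.7273
Highest is class 'C' with precision = 0.727.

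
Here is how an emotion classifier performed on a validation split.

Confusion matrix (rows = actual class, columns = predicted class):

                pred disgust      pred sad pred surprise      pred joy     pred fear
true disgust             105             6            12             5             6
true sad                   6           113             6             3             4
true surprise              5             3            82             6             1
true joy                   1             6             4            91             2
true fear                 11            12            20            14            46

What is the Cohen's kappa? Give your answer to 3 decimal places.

0.707

Observed agreement pₒ = trace/N = 437/570 = 0.7667
Expected agreement pₑ = Σ (rowᵢ·colᵢ)/N² = (134·128 + 132·140 + 97·124 + 104·119 + 103·59)/570² = 0.2035
κ = (pₒ − pₑ)/(1 − pₑ) = (0.7667 − 0.2035)/(1 − 0.2035) = 0.707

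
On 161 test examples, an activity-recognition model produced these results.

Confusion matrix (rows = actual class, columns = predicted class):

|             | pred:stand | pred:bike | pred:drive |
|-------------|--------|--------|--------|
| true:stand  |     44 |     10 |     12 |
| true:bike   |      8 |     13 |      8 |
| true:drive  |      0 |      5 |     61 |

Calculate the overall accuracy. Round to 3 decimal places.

Accuracy = trace / total = (44+13+61=118) / 161 = 118/161 = 0.733

0.733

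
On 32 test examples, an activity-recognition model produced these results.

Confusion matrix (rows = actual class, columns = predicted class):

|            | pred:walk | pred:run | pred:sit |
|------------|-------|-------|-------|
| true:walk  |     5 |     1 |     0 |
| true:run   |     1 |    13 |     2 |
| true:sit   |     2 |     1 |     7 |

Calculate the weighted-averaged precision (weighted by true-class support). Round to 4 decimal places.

0.7936

Per-class precision (TP/(TP+FP)):
  walk: TP=5, FP=1+2=3 → 5/8 = 0.62500
  run: TP=13, FP=1+1=2 → 13/15 = 0.86667
  sit: TP=7, FP=0+2=2 → 7/9 = 0.77778
Weighted-precision = Σ (supportᵢ/N)·precisionᵢ with N=32: (6/32)·0.62500 + (16/32)·0.86667 + (10/32)·0.77778 = 0.7936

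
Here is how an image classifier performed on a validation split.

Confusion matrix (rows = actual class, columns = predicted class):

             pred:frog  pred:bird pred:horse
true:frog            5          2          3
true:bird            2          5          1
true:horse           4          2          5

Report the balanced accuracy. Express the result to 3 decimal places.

0.527

Balanced accuracy = mean of per-class recall.
  frog: recall = 5/10 = 0.5000
  bird: recall = 5/8 = 0.6250
  horse: recall = 5/11 = 0.4545
Mean = (0.5000 + 0.6250 + 0.4545) / 3 = 0.527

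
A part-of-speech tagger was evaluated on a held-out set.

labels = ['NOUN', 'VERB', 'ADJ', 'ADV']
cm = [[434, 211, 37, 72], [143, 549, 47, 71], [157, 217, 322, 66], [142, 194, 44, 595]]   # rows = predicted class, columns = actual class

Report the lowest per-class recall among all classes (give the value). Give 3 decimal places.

0.469

Per-class recall (TP/(TP+FN)):
  NOUN: TP=434, FN=143+157+142=442 → 434/876 = 0.4954
  VERB: TP=549, FN=211+217+194=622 → 549/1171 = 0.4688
  ADJ: TP=322, FN=37+47+44=128 → 322/450 = 0.7156
  ADV: TP=595, FN=72+71+66=209 → 595/804 = 0.7400
Lowest is class 'VERB' with recall = 0.469.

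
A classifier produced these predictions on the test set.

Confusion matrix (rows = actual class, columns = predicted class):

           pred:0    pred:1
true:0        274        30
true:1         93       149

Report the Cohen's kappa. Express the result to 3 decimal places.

0.531

Observed agreement pₒ = trace/N = 423/546 = 0.7747
Expected agreement pₑ = Σ (rowᵢ·colᵢ)/N² = (304·367 + 242·179)/546² = 0.5195
κ = (pₒ − pₑ)/(1 − pₑ) = (0.7747 − 0.5195)/(1 − 0.5195) = 0.531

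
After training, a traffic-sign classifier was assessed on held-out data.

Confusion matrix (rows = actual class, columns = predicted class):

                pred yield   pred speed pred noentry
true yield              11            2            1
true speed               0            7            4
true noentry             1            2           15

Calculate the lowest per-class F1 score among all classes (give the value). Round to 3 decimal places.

0.636

Per-class F1 score (2·TP/(2·TP+FP+FN)):
  yield: TP=11, FP=0+1=1, FN=2+1=3 → 22/26 = 0.8462
  speed: TP=7, FP=2+2=4, FN=0+4=4 → 14/22 = 0.6364
  noentry: TP=15, FP=1+4=5, FN=1+2=3 → 30/38 = 0.7895
Lowest is class 'speed' with F1 score = 0.636.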